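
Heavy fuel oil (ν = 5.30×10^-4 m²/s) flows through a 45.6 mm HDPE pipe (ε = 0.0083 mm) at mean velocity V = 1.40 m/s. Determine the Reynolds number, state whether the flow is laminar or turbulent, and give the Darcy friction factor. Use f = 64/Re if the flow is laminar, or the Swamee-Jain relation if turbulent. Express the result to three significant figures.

Re = VD/ν = 1.400·0.0456/5.30×10^-4 = 120
Re < 2300 → laminar → f = 64/Re = 0.5313

Re ≈ 120; laminar; f = 64/Re ≈ 0.531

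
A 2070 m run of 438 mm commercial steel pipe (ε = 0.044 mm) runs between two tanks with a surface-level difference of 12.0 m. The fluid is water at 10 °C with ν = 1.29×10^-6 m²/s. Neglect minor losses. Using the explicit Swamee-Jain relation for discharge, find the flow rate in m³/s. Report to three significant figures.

Q ≈ 0.284 m³/s

Swamee-Jain (Type II): Q = -0.965·√(gD⁵h_f/L)·ln[ε/(3.7D) + √(3.17ν²L/(gD³h_f))]
√(gD⁵h_f/L) = √(9.81·0.438⁵·12.0/2070) = 0.03028
ε/(3.7D) = 2.72×10^-5; √(3.17ν²L/(gD³h_f)) = 3.32×10^-5
Q = -0.965·0.03028·ln(6.038×10^-5) = 0.2839 m³/s
Check: V = 1.88 m/s, Re = 6.40×10^5, f = 0.01409, h_f = 12.0 m ≈ 12.0 m ✓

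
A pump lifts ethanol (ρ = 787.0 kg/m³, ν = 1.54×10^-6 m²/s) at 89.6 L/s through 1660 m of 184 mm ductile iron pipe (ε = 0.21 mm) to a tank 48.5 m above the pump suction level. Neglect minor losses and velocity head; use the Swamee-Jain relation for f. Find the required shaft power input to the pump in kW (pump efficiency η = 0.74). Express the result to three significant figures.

V = 4Q/(πD²) = 3.370 m/s; Re = 4.03×10^5; ε/D = 0.00114; f = 0.02109
h_f = f(L/D)V²/2g = 110.1 m
Total head H = z + h_f = 48.5 + 110.1 = 158.6 m
P_hyd = ρgQH = 787.0·9.81·0.0896·158.6 = 109.7 kW
P_shaft = P_hyd/η = 109.7/0.74 = 148.2 kW

P_shaft ≈ 148 kW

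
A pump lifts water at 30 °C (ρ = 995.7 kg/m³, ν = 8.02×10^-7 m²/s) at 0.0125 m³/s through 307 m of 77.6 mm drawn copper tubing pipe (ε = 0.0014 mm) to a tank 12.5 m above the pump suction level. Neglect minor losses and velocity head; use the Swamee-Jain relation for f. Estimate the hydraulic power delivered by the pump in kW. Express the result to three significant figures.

V = 4Q/(πD²) = 2.643 m/s; Re = 2.56×10^5; ε/D = 1.80×10^-5; f = 0.01501
h_f = f(L/D)V²/2g = 21.14 m
Total head H = z + h_f = 12.5 + 21.14 = 33.64 m
P_hyd = ρgQH = 995.7·9.81·0.0125·33.64 = 4.107 kW

P_hyd ≈ 4.11 kW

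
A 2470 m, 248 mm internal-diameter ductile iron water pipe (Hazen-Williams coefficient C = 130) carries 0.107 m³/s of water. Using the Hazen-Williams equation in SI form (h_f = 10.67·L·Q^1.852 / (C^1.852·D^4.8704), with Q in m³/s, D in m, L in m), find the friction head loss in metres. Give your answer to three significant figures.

h_f ≈ 45.4 m

h_f = 10.67·2470·0.107^1.852 / (130^1.852·0.248^4.8704) = 45.45 m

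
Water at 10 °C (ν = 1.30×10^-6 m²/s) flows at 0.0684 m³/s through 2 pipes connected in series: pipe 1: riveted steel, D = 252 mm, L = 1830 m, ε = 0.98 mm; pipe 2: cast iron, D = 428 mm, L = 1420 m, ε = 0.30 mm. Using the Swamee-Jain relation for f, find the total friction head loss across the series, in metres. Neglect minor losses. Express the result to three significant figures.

H ≈ 20.8 m

Pipe 1: V = 1.371 m/s, Re = 2.66×10^5, ε/D = 0.00389, f = 0.02876, h_1 = f(L/D)V²/2g = 20.02 m
Pipe 2: V = 0.4754 m/s, Re = 1.57×10^5, ε/D = 7.01×10^-4, f = 0.02032, h_2 = f(L/D)V²/2g = 0.7766 m
Series → Q common, losses add: H = Σh = 20.80 m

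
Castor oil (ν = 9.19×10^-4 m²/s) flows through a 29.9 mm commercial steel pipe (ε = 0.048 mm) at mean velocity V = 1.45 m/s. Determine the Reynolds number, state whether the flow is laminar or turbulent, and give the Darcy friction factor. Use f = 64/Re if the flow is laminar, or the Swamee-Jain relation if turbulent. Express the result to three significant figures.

Re = VD/ν = 1.450·0.0299/9.19×10^-4 = 47.2
Re < 2300 → laminar → f = 64/Re = 1.357

Re ≈ 47.2; laminar; f = 64/Re ≈ 1.36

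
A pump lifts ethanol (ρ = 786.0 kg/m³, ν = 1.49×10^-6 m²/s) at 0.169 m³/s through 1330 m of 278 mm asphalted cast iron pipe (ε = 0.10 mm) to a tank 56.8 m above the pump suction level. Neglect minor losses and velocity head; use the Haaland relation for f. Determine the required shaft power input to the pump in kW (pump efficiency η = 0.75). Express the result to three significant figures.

P_shaft ≈ 153 kW

V = 4Q/(πD²) = 2.784 m/s; Re = 5.19×10^5; ε/D = 3.60×10^-4; f = 0.01658
h_f = f(L/D)V²/2g = 31.34 m
Total head H = z + h_f = 56.8 + 31.34 = 88.14 m
P_hyd = ρgQH = 786.0·9.81·0.169·88.14 = 114.9 kW
P_shaft = P_hyd/η = 114.9/0.75 = 153.1 kW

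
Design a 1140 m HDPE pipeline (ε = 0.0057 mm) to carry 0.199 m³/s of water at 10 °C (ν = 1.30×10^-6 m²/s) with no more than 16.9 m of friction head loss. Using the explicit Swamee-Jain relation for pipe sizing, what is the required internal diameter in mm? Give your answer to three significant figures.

D ≈ 313 mm

Swamee-Jain (Type III): D = 0.66·[ε^1.25·(LQ²/(gh_f))^4.75 + ν·Q^9.4·(L/(gh_f))^5.2]^0.04
LQ²/(gh_f) = 0.2723; L/(gh_f) = 6.876
Term 1 = ε^1.25·(…)^4.75 = 5.77×10^-10; Term 2 = ν·Q^9.4·(…)^5.2 = 7.54×10^-9
D = 0.66·(5.77×10^-10 + 7.54×10^-9)^0.04 = 0.3133 m = 313 mm
Check: V = 2.58 m/s, Re = 6.22×10^5, f = 0.01292, h_f = 16.0 m ≈ 16.9 m ✓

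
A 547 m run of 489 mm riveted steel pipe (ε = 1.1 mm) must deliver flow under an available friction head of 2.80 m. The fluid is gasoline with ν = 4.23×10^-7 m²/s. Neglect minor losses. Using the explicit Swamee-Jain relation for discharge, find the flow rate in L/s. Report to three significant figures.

Q ≈ 267 L/s

Swamee-Jain (Type II): Q = -0.965·√(gD⁵h_f/L)·ln[ε/(3.7D) + √(3.17ν²L/(gD³h_f))]
√(gD⁵h_f/L) = √(9.81·0.489⁵·2.80/547) = 0.03747
ε/(3.7D) = 6.08×10^-4; √(3.17ν²L/(gD³h_f)) = 9.83×10^-6
Q = -0.965·0.03747·ln(6.178×10^-4) = 0.2672 m³/s
Check: V = 1.42 m/s, Re = 1.64×10^6, f = 0.02433, h_f = 2.81 m ≈ 2.80 m ✓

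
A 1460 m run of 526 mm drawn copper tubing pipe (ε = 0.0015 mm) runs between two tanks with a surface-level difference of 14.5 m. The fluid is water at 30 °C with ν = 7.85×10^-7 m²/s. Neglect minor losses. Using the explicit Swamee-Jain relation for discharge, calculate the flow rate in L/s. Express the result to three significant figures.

Q ≈ 682 L/s

Swamee-Jain (Type II): Q = -0.965·√(gD⁵h_f/L)·ln[ε/(3.7D) + √(3.17ν²L/(gD³h_f))]
√(gD⁵h_f/L) = √(9.81·0.526⁵·14.5/1460) = 0.06263
ε/(3.7D) = 7.71×10^-7; √(3.17ν²L/(gD³h_f)) = 1.17×10^-5
Q = -0.965·0.06263·ln(1.251×10^-5) = 0.6823 m³/s
Check: V = 3.14 m/s, Re = 2.10×10^6, f = 0.01039, h_f = 14.5 m ≈ 14.5 m ✓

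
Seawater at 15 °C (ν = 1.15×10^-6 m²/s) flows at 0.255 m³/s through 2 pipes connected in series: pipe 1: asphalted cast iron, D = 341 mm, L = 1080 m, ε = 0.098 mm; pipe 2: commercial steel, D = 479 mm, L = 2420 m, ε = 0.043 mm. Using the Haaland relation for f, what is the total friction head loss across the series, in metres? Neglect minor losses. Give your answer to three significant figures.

H ≈ 26.8 m

Pipe 1: V = 2.792 m/s, Re = 8.28×10^5, ε/D = 2.87×10^-4, f = 0.01561, h_1 = f(L/D)V²/2g = 19.65 m
Pipe 2: V = 1.415 m/s, Re = 5.89×10^5, ε/D = 8.98×10^-5, f = 0.01388, h_2 = f(L/D)V²/2g = 7.157 m
Series → Q common, losses add: H = Σh = 26.80 m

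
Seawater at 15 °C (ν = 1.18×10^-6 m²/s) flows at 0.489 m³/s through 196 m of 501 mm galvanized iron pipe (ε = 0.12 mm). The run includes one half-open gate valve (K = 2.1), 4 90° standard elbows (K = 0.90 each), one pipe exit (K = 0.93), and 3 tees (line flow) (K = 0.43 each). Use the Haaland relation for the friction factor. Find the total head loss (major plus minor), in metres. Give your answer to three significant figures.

V = 4Q/(πD²) = 2.481 m/s; V²/2g = 0.3136 m
Re = 1.05×10^6, ε/D = 2.40×10^-4 → f = 0.01499 (Haaland)
Major: h_f = f(L/D)·V²/2g = 0.01499·391.2·0.3136 = 1.839 m
Minor: ΣK = 7.92; h_m = ΣK·V²/2g = 2.484 m
Total H_L = 1.839 + 2.484 = 4.322 m

H_L ≈ 4.32 m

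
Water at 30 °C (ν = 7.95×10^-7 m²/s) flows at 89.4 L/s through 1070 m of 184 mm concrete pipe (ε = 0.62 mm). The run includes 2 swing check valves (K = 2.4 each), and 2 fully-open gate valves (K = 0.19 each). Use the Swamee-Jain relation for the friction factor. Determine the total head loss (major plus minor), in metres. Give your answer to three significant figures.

V = 4Q/(πD²) = 3.362 m/s; V²/2g = 0.5761 m
Re = 7.78×10^5, ε/D = 0.00337 → f = 0.02728 (Swamee-Jain)
Major: h_f = f(L/D)·V²/2g = 0.02728·5815·0.5761 = 91.40 m
Minor: ΣK = 5.18; h_m = ΣK·V²/2g = 2.984 m
Total H_L = 91.40 + 2.984 = 94.39 m

H_L ≈ 94.4 m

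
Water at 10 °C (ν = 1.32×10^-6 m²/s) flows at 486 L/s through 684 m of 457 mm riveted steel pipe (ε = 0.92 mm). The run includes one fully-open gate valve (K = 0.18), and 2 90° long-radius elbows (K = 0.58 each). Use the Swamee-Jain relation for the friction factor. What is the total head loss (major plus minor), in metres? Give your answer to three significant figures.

H_L ≈ 16.5 m

V = 4Q/(πD²) = 2.963 m/s; V²/2g = 0.4474 m
Re = 1.03×10^6, ε/D = 0.00201 → f = 0.02371 (Swamee-Jain)
Major: h_f = f(L/D)·V²/2g = 0.02371·1497·0.4474 = 15.88 m
Minor: ΣK = 1.34; h_m = ΣK·V²/2g = 0.5996 m
Total H_L = 15.88 + 0.5996 = 16.48 m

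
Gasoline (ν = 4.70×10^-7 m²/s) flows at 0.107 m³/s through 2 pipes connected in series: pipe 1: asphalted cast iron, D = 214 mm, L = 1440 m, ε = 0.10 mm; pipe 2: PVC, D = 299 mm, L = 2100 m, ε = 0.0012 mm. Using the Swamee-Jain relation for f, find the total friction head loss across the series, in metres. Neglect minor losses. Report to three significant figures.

Pipe 1: V = 2.975 m/s, Re = 1.35×10^6, ε/D = 4.67×10^-4, f = 0.01693, h_1 = f(L/D)V²/2g = 51.39 m
Pipe 2: V = 1.524 m/s, Re = 9.69×10^5, ε/D = 4.01×10^-6, f = 0.01177, h_2 = f(L/D)V²/2g = 9.782 m
Series → Q common, losses add: H = Σh = 61.17 m

H ≈ 61.2 m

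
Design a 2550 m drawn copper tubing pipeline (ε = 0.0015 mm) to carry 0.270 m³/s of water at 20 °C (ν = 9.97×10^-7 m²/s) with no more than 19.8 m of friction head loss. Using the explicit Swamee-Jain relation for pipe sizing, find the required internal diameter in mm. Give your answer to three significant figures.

Swamee-Jain (Type III): D = 0.66·[ε^1.25·(LQ²/(gh_f))^4.75 + ν·Q^9.4·(L/(gh_f))^5.2]^0.04
LQ²/(gh_f) = 0.9570; L/(gh_f) = 13.13
Term 1 = ε^1.25·(…)^4.75 = 4.26×10^-8; Term 2 = ν·Q^9.4·(…)^5.2 = 2.94×10^-6
D = 0.66·(4.26×10^-8 + 2.94×10^-6)^0.04 = 0.3968 m = 397 mm
Check: V = 2.18 m/s, Re = 8.69×10^5, f = 0.01197, h_f = 18.7 m ≈ 19.8 m ✓

D ≈ 397 mm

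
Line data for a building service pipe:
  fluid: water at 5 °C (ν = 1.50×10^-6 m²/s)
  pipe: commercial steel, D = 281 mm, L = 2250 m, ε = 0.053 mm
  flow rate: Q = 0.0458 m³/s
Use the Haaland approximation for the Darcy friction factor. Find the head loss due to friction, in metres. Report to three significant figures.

V = 4Q/(πD²) = 4·0.0458/(π·0.281²) = 0.7385 m/s
Re = VD/ν = 0.7385·0.281/1.50×10^-6 = 1.38×10^5 → turbulent
ε/D = 0.053/281 = 1.89×10^-4
Haaland: f = 0.01772
h_f = f(L/D)V²/(2g) = 0.01772·(2250/0.281)·0.7385²/(2·9.81) = 3.944 m

h_f ≈ 3.94 m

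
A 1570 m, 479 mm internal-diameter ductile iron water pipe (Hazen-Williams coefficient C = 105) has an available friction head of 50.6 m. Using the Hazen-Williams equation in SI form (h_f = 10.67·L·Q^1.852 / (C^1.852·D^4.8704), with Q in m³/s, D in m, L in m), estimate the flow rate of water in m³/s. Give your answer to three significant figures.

Q ≈ 0.661 m³/s

Rearranging: Q = [h_f·C^1.852·D^4.8704 / (10.67·L)]^(1/1.852)
Q = [50.6·105^1.852·0.479^4.8704 / (10.67·1570)]^0.540 = 0.6605 m³/s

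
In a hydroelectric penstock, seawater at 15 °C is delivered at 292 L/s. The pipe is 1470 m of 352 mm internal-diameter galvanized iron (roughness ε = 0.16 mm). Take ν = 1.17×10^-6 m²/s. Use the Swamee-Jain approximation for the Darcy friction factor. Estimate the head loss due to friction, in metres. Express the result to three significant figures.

V = 4Q/(πD²) = 4·0.292/(π·0.352²) = 3.001 m/s
Re = VD/ν = 3.001·0.352/1.17×10^-6 = 9.03×10^5 → turbulent
ε/D = 0.16/352 = 4.55×10^-4
Swamee-Jain: f = 0.01704
h_f = f(L/D)V²/(2g) = 0.01704·(1470/0.352)·3.001²/(2·9.81) = 32.66 m

h_f ≈ 32.7 m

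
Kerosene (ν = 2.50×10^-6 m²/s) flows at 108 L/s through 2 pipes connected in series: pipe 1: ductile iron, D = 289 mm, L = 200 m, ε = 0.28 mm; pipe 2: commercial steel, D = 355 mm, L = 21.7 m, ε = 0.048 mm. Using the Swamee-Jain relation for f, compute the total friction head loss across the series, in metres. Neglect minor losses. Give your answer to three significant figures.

H ≈ 2.08 m

Pipe 1: V = 1.646 m/s, Re = 1.90×10^5, ε/D = 9.69×10^-4, f = 0.02113, h_1 = f(L/D)V²/2g = 2.021 m
Pipe 2: V = 1.091 m/s, Re = 1.55×10^5, ε/D = 1.35×10^-4, f = 0.01732, h_2 = f(L/D)V²/2g = 0.06426 m
Series → Q common, losses add: H = Σh = 2.085 m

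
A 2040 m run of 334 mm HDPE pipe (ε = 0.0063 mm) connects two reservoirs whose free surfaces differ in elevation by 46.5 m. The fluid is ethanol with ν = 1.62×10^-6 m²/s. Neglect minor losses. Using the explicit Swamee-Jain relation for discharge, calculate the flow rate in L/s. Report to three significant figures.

Q ≈ 300 L/s

Swamee-Jain (Type II): Q = -0.965·√(gD⁵h_f/L)·ln[ε/(3.7D) + √(3.17ν²L/(gD³h_f))]
√(gD⁵h_f/L) = √(9.81·0.334⁵·46.5/2040) = 0.03049
ε/(3.7D) = 5.10×10^-6; √(3.17ν²L/(gD³h_f)) = 3.16×10^-5
Q = -0.965·0.03049·ln(3.670×10^-5) = 0.3005 m³/s
Check: V = 3.43 m/s, Re = 7.07×10^5, f = 0.01268, h_f = 46.4 m ≈ 46.5 m ✓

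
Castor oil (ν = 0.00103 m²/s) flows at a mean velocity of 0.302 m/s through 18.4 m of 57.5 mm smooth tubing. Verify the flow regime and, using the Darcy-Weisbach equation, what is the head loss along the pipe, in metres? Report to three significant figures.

h_f ≈ 5.65 m

Re = VD/ν = 0.302·0.05750/0.00103 = 16.9 → laminar (Re < 2300)
f = 64/Re = 3.796
h_f = f(L/D)V²/(2g) = 3.796·(18.4/0.05750)·0.302²/(2·9.81) = 5.647 m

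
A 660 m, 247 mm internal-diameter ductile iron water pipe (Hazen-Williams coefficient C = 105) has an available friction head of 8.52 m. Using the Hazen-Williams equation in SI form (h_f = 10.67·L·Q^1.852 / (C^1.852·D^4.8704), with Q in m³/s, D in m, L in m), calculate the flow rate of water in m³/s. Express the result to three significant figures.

Rearranging: Q = [h_f·C^1.852·D^4.8704 / (10.67·L)]^(1/1.852)
Q = [8.52·105^1.852·0.247^4.8704 / (10.67·660)]^0.540 = 0.07062 m³/s

Q ≈ 0.0706 m³/s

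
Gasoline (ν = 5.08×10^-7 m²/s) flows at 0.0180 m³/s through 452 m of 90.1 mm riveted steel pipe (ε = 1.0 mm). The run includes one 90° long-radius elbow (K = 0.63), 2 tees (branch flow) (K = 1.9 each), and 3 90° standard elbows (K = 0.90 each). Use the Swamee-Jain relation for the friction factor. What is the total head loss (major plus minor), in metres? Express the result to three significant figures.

V = 4Q/(πD²) = 2.823 m/s; V²/2g = 0.4062 m
Re = 5.01×10^5, ε/D = 0.0111 → f = 0.03947 (Swamee-Jain)
Major: h_f = f(L/D)·V²/2g = 0.03947·5017·0.4062 = 80.43 m
Minor: ΣK = 7.13; h_m = ΣK·V²/2g = 2.896 m
Total H_L = 80.43 + 2.896 = 83.33 m

H_L ≈ 83.3 m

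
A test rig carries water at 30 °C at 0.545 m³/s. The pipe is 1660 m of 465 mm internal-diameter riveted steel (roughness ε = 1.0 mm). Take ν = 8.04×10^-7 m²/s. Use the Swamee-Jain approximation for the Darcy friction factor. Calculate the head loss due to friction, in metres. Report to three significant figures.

V = 4Q/(πD²) = 4·0.545/(π·0.465²) = 3.209 m/s
Re = VD/ν = 3.209·0.465/8.04×10^-7 = 1.86×10^6 → turbulent
ε/D = 1.0/465 = 0.00215
Swamee-Jain: f = 0.02402
h_f = f(L/D)V²/(2g) = 0.02402·(1660/0.465)·3.209²/(2·9.81) = 45.02 m

h_f ≈ 45.0 m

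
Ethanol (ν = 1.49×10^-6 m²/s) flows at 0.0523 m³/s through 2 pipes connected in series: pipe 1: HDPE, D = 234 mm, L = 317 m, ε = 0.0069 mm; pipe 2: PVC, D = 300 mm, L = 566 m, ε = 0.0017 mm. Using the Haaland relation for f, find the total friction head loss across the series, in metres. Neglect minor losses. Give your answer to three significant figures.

H ≈ 2.48 m

Pipe 1: V = 1.216 m/s, Re = 1.91×10^5, ε/D = 2.95×10^-5, f = 0.01582, h_1 = f(L/D)V²/2g = 1.616 m
Pipe 2: V = 0.7399 m/s, Re = 1.49×10^5, ε/D = 5.67×10^-6, f = 0.01645, h_2 = f(L/D)V²/2g = 0.8662 m
Series → Q common, losses add: H = Σh = 2.482 m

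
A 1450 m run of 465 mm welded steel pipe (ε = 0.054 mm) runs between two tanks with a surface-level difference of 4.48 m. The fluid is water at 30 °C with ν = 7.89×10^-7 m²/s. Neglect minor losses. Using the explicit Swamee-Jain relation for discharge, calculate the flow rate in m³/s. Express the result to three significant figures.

Swamee-Jain (Type II): Q = -0.965·√(gD⁵h_f/L)·ln[ε/(3.7D) + √(3.17ν²L/(gD³h_f))]
√(gD⁵h_f/L) = √(9.81·0.465⁵·4.48/1450) = 0.02567
ε/(3.7D) = 3.14×10^-5; √(3.17ν²L/(gD³h_f)) = 2.54×10^-5
Q = -0.965·0.02567·ln(5.683×10^-5) = 0.2421 m³/s
Check: V = 1.43 m/s, Re = 8.40×10^5, f = 0.01393, h_f = 4.50 m ≈ 4.48 m ✓

Q ≈ 0.242 m³/s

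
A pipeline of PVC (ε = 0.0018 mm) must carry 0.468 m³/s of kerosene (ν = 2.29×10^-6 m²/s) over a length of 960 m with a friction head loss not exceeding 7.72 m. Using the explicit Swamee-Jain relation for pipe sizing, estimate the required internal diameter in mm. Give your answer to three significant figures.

D ≈ 501 mm

Swamee-Jain (Type III): D = 0.66·[ε^1.25·(LQ²/(gh_f))^4.75 + ν·Q^9.4·(L/(gh_f))^5.2]^0.04
LQ²/(gh_f) = 2.776; L/(gh_f) = 12.68
Term 1 = ε^1.25·(…)^4.75 = 8.43×10^-6; Term 2 = ν·Q^9.4·(…)^5.2 = 9.90×10^-4
D = 0.66·(8.43×10^-6 + 9.90×10^-4)^0.04 = 0.5006 m = 501 mm
Check: V = 2.38 m/s, Re = 5.20×10^5, f = 0.01306, h_f = 7.22 m ≈ 7.72 m ✓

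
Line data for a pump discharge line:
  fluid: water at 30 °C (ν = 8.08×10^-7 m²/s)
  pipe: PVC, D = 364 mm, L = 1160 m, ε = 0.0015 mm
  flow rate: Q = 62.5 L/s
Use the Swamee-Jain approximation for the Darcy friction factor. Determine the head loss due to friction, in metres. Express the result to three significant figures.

V = 4Q/(πD²) = 4·0.0625/(π·0.364²) = 0.6006 m/s
Re = VD/ν = 0.6006·0.364/8.08×10^-7 = 2.71×10^5 → turbulent
ε/D = 0.0015/364 = 4.12×10^-6
Swamee-Jain: f = 0.01470
h_f = f(L/D)V²/(2g) = 0.01470·(1160/0.364)·0.6006²/(2·9.81) = 0.8614 m

h_f ≈ 0.861 m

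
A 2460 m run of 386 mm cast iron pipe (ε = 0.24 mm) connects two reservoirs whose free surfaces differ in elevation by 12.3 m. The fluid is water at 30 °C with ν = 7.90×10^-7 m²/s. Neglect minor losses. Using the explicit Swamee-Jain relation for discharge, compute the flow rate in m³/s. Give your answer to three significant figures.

Q ≈ 0.169 m³/s

Swamee-Jain (Type II): Q = -0.965·√(gD⁵h_f/L)·ln[ε/(3.7D) + √(3.17ν²L/(gD³h_f))]
√(gD⁵h_f/L) = √(9.81·0.386⁵·12.3/2460) = 0.02050
ε/(3.7D) = 1.68×10^-4; √(3.17ν²L/(gD³h_f)) = 2.65×10^-5
Q = -0.965·0.02050·ln(1.945×10^-4) = 0.1691 m³/s
Check: V = 1.44 m/s, Re = 7.06×10^5, f = 0.01826, h_f = 12.4 m ≈ 12.3 m ✓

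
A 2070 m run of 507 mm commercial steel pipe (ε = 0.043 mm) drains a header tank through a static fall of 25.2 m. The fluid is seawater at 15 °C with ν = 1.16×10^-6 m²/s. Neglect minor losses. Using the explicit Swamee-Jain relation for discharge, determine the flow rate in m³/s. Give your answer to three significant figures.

Q ≈ 0.619 m³/s

Swamee-Jain (Type II): Q = -0.965·√(gD⁵h_f/L)·ln[ε/(3.7D) + √(3.17ν²L/(gD³h_f))]
√(gD⁵h_f/L) = √(9.81·0.507⁵·25.2/2070) = 0.06325
ε/(3.7D) = 2.29×10^-5; √(3.17ν²L/(gD³h_f)) = 1.66×10^-5
Q = -0.965·0.06325·ln(3.948×10^-5) = 0.6189 m³/s
Check: V = 3.07 m/s, Re = 1.34×10^6, f = 0.01296, h_f = 25.3 m ≈ 25.2 m ✓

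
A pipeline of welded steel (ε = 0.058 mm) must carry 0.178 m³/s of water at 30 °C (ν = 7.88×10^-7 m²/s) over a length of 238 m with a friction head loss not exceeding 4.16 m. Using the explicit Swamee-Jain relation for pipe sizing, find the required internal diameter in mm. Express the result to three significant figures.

Swamee-Jain (Type III): D = 0.66·[ε^1.25·(LQ²/(gh_f))^4.75 + ν·Q^9.4·(L/(gh_f))^5.2]^0.04
LQ²/(gh_f) = 0.1848; L/(gh_f) = 5.832
Term 1 = ε^1.25·(…)^4.75 = 1.66×10^-9; Term 2 = ν·Q^9.4·(…)^5.2 = 6.80×10^-10
D = 0.66·(1.66×10^-9 + 6.80×10^-10)^0.04 = 0.2981 m = 298 mm
Check: V = 2.55 m/s, Re = 9.65×10^5, f = 0.01474, h_f = 3.90 m ≈ 4.16 m ✓

D ≈ 298 mm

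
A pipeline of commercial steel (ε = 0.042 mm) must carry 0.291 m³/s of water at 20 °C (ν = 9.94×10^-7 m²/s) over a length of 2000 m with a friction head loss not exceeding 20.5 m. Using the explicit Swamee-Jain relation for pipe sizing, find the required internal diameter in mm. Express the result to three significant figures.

Swamee-Jain (Type III): D = 0.66·[ε^1.25·(LQ²/(gh_f))^4.75 + ν·Q^9.4·(L/(gh_f))^5.2]^0.04
LQ²/(gh_f) = 0.8422; L/(gh_f) = 9.945
Term 1 = ε^1.25·(…)^4.75 = 1.50×10^-6; Term 2 = ν·Q^9.4·(…)^5.2 = 1.40×10^-6
D = 0.66·(1.50×10^-6 + 1.40×10^-6)^0.04 = 0.3963 m = 396 mm
Check: V = 2.36 m/s, Re = 9.41×10^5, f = 0.01366, h_f = 19.6 m ≈ 20.5 m ✓

D ≈ 396 mm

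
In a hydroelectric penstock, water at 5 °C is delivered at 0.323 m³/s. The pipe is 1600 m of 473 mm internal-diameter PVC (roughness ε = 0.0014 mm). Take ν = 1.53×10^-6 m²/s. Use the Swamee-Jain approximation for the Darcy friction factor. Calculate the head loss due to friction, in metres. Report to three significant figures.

V = 4Q/(πD²) = 4·0.323/(π·0.473²) = 1.838 m/s
Re = VD/ν = 1.838·0.473/1.53×10^-6 = 5.68×10^5 → turbulent
ε/D = 0.0014/473 = 2.96×10^-6
Swamee-Jain: f = 0.01285
h_f = f(L/D)V²/(2g) = 0.01285·(1600/0.473)·1.838²/(2·9.81) = 7.485 m

h_f ≈ 7.48 m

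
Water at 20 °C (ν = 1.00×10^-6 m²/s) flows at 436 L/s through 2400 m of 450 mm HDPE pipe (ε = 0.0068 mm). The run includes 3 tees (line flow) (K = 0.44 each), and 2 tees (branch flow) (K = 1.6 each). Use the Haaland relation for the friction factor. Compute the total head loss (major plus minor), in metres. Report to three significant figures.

H_L ≈ 25.2 m

V = 4Q/(πD²) = 2.741 m/s; V²/2g = 0.3830 m
Re = 1.23×10^6, ε/D = 1.51×10^-5 → f = 0.01151 (Haaland)
Major: h_f = f(L/D)·V²/2g = 0.01151·5333·0.3830 = 23.52 m
Minor: ΣK = 4.52; h_m = ΣK·V²/2g = 1.731 m
Total H_L = 23.52 + 1.731 = 25.25 m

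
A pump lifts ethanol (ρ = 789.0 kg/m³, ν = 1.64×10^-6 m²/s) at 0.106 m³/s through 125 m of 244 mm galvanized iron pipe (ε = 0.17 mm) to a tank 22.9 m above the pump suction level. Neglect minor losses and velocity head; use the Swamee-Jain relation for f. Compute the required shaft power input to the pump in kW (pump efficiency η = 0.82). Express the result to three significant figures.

P_shaft ≈ 25.5 kW

V = 4Q/(πD²) = 2.267 m/s; Re = 3.37×10^5; ε/D = 6.97×10^-4; f = 0.01925
h_f = f(L/D)V²/2g = 2.583 m
Total head H = z + h_f = 22.9 + 2.583 = 25.48 m
P_hyd = ρgQH = 789.0·9.81·0.106·25.48 = 20.91 kW
P_shaft = P_hyd/η = 20.91/0.82 = 25.50 kW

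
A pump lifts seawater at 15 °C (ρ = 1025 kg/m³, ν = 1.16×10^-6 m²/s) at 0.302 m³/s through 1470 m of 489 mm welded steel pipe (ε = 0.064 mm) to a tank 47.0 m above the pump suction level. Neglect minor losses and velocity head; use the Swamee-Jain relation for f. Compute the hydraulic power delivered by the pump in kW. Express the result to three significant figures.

V = 4Q/(πD²) = 1.608 m/s; Re = 6.78×10^5; ε/D = 1.31×10^-4; f = 0.01439
h_f = f(L/D)V²/2g = 5.699 m
Total head H = z + h_f = 47.0 + 5.699 = 52.70 m
P_hyd = ρgQH = 1025·9.81·0.302·52.70 = 160.0 kW

P_hyd ≈ 160 kW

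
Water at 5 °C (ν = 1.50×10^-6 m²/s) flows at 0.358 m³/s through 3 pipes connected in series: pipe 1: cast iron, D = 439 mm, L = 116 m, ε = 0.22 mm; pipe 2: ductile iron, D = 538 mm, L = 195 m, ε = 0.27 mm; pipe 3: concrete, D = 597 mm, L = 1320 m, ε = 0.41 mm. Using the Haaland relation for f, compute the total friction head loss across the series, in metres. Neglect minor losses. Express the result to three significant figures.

H ≈ 5.55 m

Pipe 1: V = 2.365 m/s, Re = 6.92×10^5, ε/D = 5.01×10^-4, f = 0.01736, h_1 = f(L/D)V²/2g = 1.308 m
Pipe 2: V = 1.575 m/s, Re = 5.65×10^5, ε/D = 5.02×10^-4, f = 0.01750, h_2 = f(L/D)V²/2g = 0.8017 m
Pipe 3: V = 1.279 m/s, Re = 5.09×10^5, ε/D = 6.87×10^-4, f = 0.01866, h_3 = f(L/D)V²/2g = 3.439 m
Series → Q common, losses add: H = Σh = 5.549 m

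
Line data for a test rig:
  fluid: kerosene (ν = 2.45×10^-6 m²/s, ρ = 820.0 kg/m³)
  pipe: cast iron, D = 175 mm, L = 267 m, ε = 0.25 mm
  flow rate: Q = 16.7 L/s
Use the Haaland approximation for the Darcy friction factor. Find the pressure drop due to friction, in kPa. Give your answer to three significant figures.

V = 4Q/(πD²) = 4·0.0167/(π·0.175²) = 0.6943 m/s
Re = VD/ν = 0.6943·0.175/2.45×10^-6 = 4.96×10^4 → turbulent
ε/D = 0.25/175 = 0.00143
Haaland: f = 0.02491
h_f = f(L/D)V²/(2g) = 0.02491·(267/0.175)·0.6943²/(2·9.81) = 0.9336 m
Δp = ρg·h_f = 820.0·9.81·0.9336 = 7.510 kPa

Δp ≈ 7.51 kPa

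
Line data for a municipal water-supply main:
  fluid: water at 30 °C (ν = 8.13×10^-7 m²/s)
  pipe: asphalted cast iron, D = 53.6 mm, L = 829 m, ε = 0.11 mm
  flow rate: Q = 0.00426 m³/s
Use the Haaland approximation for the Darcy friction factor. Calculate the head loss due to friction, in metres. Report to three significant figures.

h_f ≈ 69.8 m

V = 4Q/(πD²) = 4·0.00426/(π·0.0536²) = 1.888 m/s
Re = VD/ν = 1.888·0.0536/8.13×10^-7 = 1.24×10^5 → turbulent
ε/D = 0.11/53.6 = 0.00205
Haaland: f = 0.02484
h_f = f(L/D)V²/(2g) = 0.02484·(829/0.0536)·1.888²/(2·9.81) = 69.79 m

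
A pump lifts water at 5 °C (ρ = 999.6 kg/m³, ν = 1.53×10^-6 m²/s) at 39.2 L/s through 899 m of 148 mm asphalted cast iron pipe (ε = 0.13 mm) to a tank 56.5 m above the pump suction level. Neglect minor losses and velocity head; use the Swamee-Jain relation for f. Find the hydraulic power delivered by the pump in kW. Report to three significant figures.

V = 4Q/(πD²) = 2.279 m/s; Re = 2.20×10^5; ε/D = 8.78×10^-4; f = 0.02057
h_f = f(L/D)V²/2g = 33.07 m
Total head H = z + h_f = 56.5 + 33.07 = 89.57 m
P_hyd = ρgQH = 999.6·9.81·0.0392·89.57 = 34.43 kW

P_hyd ≈ 34.4 kW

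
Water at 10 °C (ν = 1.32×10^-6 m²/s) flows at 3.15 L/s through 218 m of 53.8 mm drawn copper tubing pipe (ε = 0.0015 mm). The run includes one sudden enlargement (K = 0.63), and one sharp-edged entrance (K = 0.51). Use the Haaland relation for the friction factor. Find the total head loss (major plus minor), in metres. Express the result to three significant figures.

H_L ≈ 8.13 m

V = 4Q/(πD²) = 1.386 m/s; V²/2g = 0.09786 m
Re = 5.65×10^4, ε/D = 2.79×10^-5 → f = 0.02023 (Haaland)
Major: h_f = f(L/D)·V²/2g = 0.02023·4052·0.09786 = 8.023 m
Minor: ΣK = 1.14; h_m = ΣK·V²/2g = 0.1116 m
Total H_L = 8.023 + 0.1116 = 8.134 m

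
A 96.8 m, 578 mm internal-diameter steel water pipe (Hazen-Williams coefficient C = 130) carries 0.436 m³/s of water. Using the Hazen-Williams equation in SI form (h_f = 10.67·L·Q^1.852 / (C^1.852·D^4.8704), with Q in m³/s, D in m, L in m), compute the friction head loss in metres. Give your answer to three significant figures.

h_f = 10.67·96.8·0.436^1.852 / (130^1.852·0.578^4.8704) = 0.3898 m

h_f ≈ 0.390 m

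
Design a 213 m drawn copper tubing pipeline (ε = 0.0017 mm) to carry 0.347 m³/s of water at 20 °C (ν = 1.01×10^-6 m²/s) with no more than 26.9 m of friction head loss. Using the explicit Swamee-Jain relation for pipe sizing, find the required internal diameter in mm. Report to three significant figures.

D ≈ 245 mm

Swamee-Jain (Type III): D = 0.66·[ε^1.25·(LQ²/(gh_f))^4.75 + ν·Q^9.4·(L/(gh_f))^5.2]^0.04
LQ²/(gh_f) = 0.09719; L/(gh_f) = 0.8072
Term 1 = ε^1.25·(…)^4.75 = 9.53×10^-13; Term 2 = ν·Q^9.4·(…)^5.2 = 1.58×10^-11
D = 0.66·(9.53×10^-13 + 1.58×10^-11)^0.04 = 0.2446 m = 245 mm
Check: V = 7.38 m/s, Re = 1.79×10^6, f = 0.01080, h_f = 26.1 m ≈ 26.9 m ✓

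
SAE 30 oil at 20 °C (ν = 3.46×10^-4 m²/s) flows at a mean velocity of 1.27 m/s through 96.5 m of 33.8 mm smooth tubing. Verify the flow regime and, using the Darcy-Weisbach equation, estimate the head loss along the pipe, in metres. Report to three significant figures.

h_f ≈ 121 m

Re = VD/ν = 1.27·0.03380/3.46×10^-4 = 124 → laminar (Re < 2300)
f = 64/Re = 0.5159
h_f = f(L/D)V²/(2g) = 0.5159·(96.5/0.03380)·1.27²/(2·9.81) = 121.1 m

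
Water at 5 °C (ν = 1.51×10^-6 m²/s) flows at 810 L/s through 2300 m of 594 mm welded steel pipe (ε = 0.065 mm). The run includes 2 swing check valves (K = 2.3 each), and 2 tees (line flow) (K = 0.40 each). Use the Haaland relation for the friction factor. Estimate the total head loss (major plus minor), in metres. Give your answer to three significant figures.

H_L ≈ 24.8 m

V = 4Q/(πD²) = 2.923 m/s; V²/2g = 0.4355 m
Re = 1.15×10^6, ε/D = 1.09×10^-4 → f = 0.01333 (Haaland)
Major: h_f = f(L/D)·V²/2g = 0.01333·3872·0.4355 = 22.47 m
Minor: ΣK = 5.40; h_m = ΣK·V²/2g = 2.351 m
Total H_L = 22.47 + 2.351 = 24.82 m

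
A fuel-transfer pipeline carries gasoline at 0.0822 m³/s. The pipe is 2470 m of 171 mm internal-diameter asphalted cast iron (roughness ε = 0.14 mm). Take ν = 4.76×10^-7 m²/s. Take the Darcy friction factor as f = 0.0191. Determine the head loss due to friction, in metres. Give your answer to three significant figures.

h_f ≈ 180 m

V = 4Q/(πD²) = 4·0.0822/(π·0.171²) = 3.579 m/s
h_f = f(L/D)V²/(2g) = 0.01910·(2470/0.171)·3.579²/(2·9.81) = 180.1 m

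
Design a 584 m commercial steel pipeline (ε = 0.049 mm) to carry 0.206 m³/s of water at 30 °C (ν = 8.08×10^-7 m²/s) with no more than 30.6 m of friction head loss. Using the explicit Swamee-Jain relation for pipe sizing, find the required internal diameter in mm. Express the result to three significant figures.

Swamee-Jain (Type III): D = 0.66·[ε^1.25·(LQ²/(gh_f))^4.75 + ν·Q^9.4·(L/(gh_f))^5.2]^0.04
LQ²/(gh_f) = 0.08256; L/(gh_f) = 1.945
Term 1 = ε^1.25·(…)^4.75 = 2.93×10^-11; Term 2 = ν·Q^9.4·(…)^5.2 = 9.13×10^-12
D = 0.66·(2.93×10^-11 + 9.13×10^-12)^0.04 = 0.2529 m = 253 mm
Check: V = 4.10 m/s, Re = 1.28×10^6, f = 0.01451, h_f = 28.7 m ≈ 30.6 m ✓

D ≈ 253 mm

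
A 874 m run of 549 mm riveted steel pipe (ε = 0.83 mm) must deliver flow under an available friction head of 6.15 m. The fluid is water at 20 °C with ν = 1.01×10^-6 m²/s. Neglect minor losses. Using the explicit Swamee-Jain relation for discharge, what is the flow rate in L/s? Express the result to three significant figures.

Q ≈ 440 L/s

Swamee-Jain (Type II): Q = -0.965·√(gD⁵h_f/L)·ln[ε/(3.7D) + √(3.17ν²L/(gD³h_f))]
√(gD⁵h_f/L) = √(9.81·0.549⁵·6.15/874) = 0.05867
ε/(3.7D) = 4.09×10^-4; √(3.17ν²L/(gD³h_f)) = 1.68×10^-5
Q = -0.965·0.05867·ln(4.254×10^-4) = 0.4395 m³/s
Check: V = 1.86 m/s, Re = 1.01×10^6, f = 0.02208, h_f = 6.17 m ≈ 6.15 m ✓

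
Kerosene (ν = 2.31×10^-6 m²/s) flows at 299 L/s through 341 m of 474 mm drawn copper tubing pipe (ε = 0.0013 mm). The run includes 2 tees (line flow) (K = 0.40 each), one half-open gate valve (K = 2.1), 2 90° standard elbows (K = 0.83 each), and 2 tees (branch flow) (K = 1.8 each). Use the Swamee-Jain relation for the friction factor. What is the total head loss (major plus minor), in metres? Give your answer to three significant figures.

V = 4Q/(πD²) = 1.694 m/s; V²/2g = 0.1463 m
Re = 3.48×10^5, ε/D = 2.74×10^-6 → f = 0.01402 (Swamee-Jain)
Major: h_f = f(L/D)·V²/2g = 0.01402·719.4·0.1463 = 1.476 m
Minor: ΣK = 8.16; h_m = ΣK·V²/2g = 1.194 m
Total H_L = 1.476 + 1.194 = 2.670 m

H_L ≈ 2.67 m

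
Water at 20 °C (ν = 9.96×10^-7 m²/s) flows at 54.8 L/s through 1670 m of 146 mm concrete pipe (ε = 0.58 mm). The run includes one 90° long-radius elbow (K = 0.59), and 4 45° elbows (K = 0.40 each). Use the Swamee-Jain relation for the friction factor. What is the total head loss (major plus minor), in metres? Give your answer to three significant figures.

V = 4Q/(πD²) = 3.273 m/s; V²/2g = 0.5461 m
Re = 4.80×10^5, ε/D = 0.00397 → f = 0.02870 (Swamee-Jain)
Major: h_f = f(L/D)·V²/2g = 0.02870·11438·0.5461 = 179.3 m
Minor: ΣK = 2.19; h_m = ΣK·V²/2g = 1.196 m
Total H_L = 179.3 + 1.196 = 180.4 m

H_L ≈ 180 m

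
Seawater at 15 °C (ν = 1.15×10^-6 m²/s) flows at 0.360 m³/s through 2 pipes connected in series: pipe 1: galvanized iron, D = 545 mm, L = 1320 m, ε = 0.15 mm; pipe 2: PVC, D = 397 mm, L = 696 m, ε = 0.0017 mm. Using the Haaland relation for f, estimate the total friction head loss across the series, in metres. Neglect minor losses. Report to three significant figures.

H ≈ 13.4 m

Pipe 1: V = 1.543 m/s, Re = 7.31×10^5, ε/D = 2.75×10^-4, f = 0.01559, h_1 = f(L/D)V²/2g = 4.584 m
Pipe 2: V = 2.908 m/s, Re = 1.00×10^6, ε/D = 4.28×10^-6, f = 0.01165, h_2 = f(L/D)V²/2g = 8.805 m
Series → Q common, losses add: H = Σh = 13.39 m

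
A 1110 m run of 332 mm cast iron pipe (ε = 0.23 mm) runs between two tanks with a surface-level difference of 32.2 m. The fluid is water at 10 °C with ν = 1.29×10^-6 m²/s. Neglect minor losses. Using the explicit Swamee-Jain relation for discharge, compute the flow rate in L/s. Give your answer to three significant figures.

Swamee-Jain (Type II): Q = -0.965·√(gD⁵h_f/L)·ln[ε/(3.7D) + √(3.17ν²L/(gD³h_f))]
√(gD⁵h_f/L) = √(9.81·0.332⁵·32.2/1110) = 0.03388
ε/(3.7D) = 1.87×10^-4; √(3.17ν²L/(gD³h_f)) = 2.25×10^-5
Q = -0.965·0.03388·ln(2.097×10^-4) = 0.2769 m³/s
Check: V = 3.20 m/s, Re = 8.23×10^5, f = 0.01857, h_f = 32.4 m ≈ 32.2 m ✓

Q ≈ 277 L/s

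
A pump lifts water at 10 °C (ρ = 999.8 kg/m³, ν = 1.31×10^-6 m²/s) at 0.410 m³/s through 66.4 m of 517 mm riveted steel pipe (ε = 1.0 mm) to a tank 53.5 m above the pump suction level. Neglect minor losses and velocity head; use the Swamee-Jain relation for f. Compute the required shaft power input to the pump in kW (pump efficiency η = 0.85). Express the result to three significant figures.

P_shaft ≈ 256 kW

V = 4Q/(πD²) = 1.953 m/s; Re = 7.71×10^5; ε/D = 0.00193; f = 0.02355
h_f = f(L/D)V²/2g = 0.5880 m
Total head H = z + h_f = 53.5 + 0.5880 = 54.09 m
P_hyd = ρgQH = 999.8·9.81·0.410·54.09 = 217.5 kW
P_shaft = P_hyd/η = 217.5/0.85 = 255.9 kW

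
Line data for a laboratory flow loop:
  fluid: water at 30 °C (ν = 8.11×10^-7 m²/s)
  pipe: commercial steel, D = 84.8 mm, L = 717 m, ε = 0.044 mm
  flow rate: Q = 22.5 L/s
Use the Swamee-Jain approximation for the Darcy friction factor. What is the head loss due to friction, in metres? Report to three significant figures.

h_f ≈ 124 m

V = 4Q/(πD²) = 4·0.0225/(π·0.0848²) = 3.984 m/s
Re = VD/ν = 3.984·0.0848/8.11×10^-7 = 4.17×10^5 → turbulent
ε/D = 0.044/84.8 = 5.19×10^-4
Swamee-Jain: f = 0.01806
h_f = f(L/D)V²/(2g) = 0.01806·(717/0.0848)·3.984²/(2·9.81) = 123.6 m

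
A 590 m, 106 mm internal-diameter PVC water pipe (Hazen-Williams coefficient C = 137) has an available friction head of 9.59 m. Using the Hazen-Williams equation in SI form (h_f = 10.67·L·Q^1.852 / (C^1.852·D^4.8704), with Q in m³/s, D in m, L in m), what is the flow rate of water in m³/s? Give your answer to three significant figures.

Rearranging: Q = [h_f·C^1.852·D^4.8704 / (10.67·L)]^(1/1.852)
Q = [9.59·137^1.852·0.106^4.8704 / (10.67·590)]^0.540 = 0.01128 m³/s

Q ≈ 0.0113 m³/s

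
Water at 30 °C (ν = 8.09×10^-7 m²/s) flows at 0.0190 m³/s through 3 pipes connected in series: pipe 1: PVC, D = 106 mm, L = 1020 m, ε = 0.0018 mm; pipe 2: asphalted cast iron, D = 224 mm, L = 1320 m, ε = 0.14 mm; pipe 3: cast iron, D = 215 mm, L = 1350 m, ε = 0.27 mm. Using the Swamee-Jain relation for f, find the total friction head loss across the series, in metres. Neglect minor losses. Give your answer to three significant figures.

H ≈ 36.9 m

Pipe 1: V = 2.153 m/s, Re = 2.82×10^5, ε/D = 1.70×10^-5, f = 0.01473, h_1 = f(L/D)V²/2g = 33.49 m
Pipe 2: V = 0.4821 m/s, Re = 1.33×10^5, ε/D = 6.25×10^-4, f = 0.02029, h_2 = f(L/D)V²/2g = 1.417 m
Pipe 3: V = 0.5233 m/s, Re = 1.39×10^5, ε/D = 0.00126, f = 0.02263, h_3 = f(L/D)V²/2g = 1.983 m
Series → Q common, losses add: H = Σh = 36.89 m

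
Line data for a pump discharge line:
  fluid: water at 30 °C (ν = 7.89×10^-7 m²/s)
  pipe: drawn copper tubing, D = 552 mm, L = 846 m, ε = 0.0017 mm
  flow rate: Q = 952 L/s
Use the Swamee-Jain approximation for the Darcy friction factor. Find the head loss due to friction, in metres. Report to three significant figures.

h_f ≈ 12.3 m

V = 4Q/(πD²) = 4·0.952/(π·0.552²) = 3.978 m/s
Re = VD/ν = 3.978·0.552/7.89×10^-7 = 2.78×10^6 → turbulent
ε/D = 0.0017/552 = 3.08×10^-6
Swamee-Jain: f = 0.009987
h_f = f(L/D)V²/(2g) = 0.009987·(846/0.552)·3.978²/(2·9.81) = 12.35 m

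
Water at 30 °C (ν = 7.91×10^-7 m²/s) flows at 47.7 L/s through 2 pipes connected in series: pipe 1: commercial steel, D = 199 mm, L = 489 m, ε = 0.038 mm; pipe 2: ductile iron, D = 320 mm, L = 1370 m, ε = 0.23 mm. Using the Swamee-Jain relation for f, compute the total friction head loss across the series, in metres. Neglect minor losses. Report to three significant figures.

H ≈ 6.17 m

Pipe 1: V = 1.534 m/s, Re = 3.86×10^5, ε/D = 1.91×10^-4, f = 0.01581, h_1 = f(L/D)V²/2g = 4.656 m
Pipe 2: V = 0.5931 m/s, Re = 2.40×10^5, ε/D = 7.19×10^-4, f = 0.01975, h_2 = f(L/D)V²/2g = 1.516 m
Series → Q common, losses add: H = Σh = 6.172 m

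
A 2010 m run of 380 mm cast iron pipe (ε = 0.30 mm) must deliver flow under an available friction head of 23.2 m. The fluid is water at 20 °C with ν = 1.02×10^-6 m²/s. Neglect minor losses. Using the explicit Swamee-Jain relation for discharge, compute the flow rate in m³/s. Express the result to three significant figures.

Q ≈ 0.241 m³/s

Swamee-Jain (Type II): Q = -0.965·√(gD⁵h_f/L)·ln[ε/(3.7D) + √(3.17ν²L/(gD³h_f))]
√(gD⁵h_f/L) = √(9.81·0.380⁵·23.2/2010) = 0.02995
ε/(3.7D) = 2.13×10^-4; √(3.17ν²L/(gD³h_f)) = 2.30×10^-5
Q = -0.965·0.02995·ln(2.364×10^-4) = 0.2414 m³/s
Check: V = 2.13 m/s, Re = 7.93×10^5, f = 0.01911, h_f = 23.3 m ≈ 23.2 m ✓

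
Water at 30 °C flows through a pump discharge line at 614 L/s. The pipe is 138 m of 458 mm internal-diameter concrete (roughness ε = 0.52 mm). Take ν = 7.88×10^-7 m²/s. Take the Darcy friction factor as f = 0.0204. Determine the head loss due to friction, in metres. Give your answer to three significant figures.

h_f ≈ 4.35 m

V = 4Q/(πD²) = 4·0.614/(π·0.458²) = 3.727 m/s
h_f = f(L/D)V²/(2g) = 0.02040·(138/0.458)·3.727²/(2·9.81) = 4.352 m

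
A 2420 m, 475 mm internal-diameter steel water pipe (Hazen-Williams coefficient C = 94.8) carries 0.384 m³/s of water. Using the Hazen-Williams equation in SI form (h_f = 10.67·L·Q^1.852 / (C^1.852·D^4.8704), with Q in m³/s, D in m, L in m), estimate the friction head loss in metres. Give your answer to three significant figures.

h_f ≈ 36.0 m

h_f = 10.67·2420·0.384^1.852 / (94.8^1.852·0.475^4.8704) = 35.95 m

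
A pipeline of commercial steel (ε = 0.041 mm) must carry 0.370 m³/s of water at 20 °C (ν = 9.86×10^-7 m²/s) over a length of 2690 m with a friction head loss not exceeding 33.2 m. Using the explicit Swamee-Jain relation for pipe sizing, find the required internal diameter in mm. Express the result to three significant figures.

Swamee-Jain (Type III): D = 0.66·[ε^1.25·(LQ²/(gh_f))^4.75 + ν·Q^9.4·(L/(gh_f))^5.2]^0.04
LQ²/(gh_f) = 1.131; L/(gh_f) = 8.259
Term 1 = ε^1.25·(…)^4.75 = 5.88×10^-6; Term 2 = ν·Q^9.4·(…)^5.2 = 5.05×10^-6
D = 0.66·(5.88×10^-6 + 5.05×10^-6)^0.04 = 0.4179 m = 418 mm
Check: V = 2.70 m/s, Re = 1.14×10^6, f = 0.01333, h_f = 31.8 m ≈ 33.2 m ✓

D ≈ 418 mm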